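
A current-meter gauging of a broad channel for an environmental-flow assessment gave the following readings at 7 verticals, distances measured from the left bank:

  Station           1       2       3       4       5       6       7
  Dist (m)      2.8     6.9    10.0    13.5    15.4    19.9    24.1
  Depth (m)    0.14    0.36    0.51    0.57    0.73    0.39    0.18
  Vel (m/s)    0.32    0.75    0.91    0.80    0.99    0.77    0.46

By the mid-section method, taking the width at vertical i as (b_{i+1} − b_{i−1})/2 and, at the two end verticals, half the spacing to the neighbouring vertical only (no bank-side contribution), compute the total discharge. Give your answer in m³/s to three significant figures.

7.62 m³/s

w_1 = (6.9 − 2.8)/2 = 2.05 m; q_1 = 0.32 × 0.14 × 2.05 = 0.09184 m³/s
w_2 = (10.0 − 2.8)/2 = 3.6 m; q_2 = 0.75 × 0.36 × 3.6 = 0.9720 m³/s
w_3 = (13.5 − 6.9)/2 = 3.3 m; q_3 = 0.91 × 0.51 × 3.3 = 1.532 m³/s
w_4 = (15.4 − 10.0)/2 = 2.7 m; q_4 = 0.80 × 0.57 × 2.7 = 1.231 m³/s
w_5 = (19.9 − 13.5)/2 = 3.2 m; q_5 = 0.99 × 0.73 × 3.2 = 2.313 m³/s
w_6 = (24.1 − 15.4)/2 = 4.35 m; q_6 = 0.77 × 0.39 × 4.35 = 1.306 m³/s
w_7 = (24.1 − 19.9)/2 = 2.1 m; q_7 = 0.46 × 0.18 × 2.1 = 0.1739 m³/s
Q = Σ qᵢ = 7.619 m³/s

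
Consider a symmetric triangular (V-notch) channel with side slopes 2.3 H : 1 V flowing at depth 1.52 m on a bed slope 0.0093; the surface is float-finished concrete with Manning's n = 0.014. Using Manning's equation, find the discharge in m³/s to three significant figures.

A = z·y² = 2.3×1.52² = 5.314 m²
P = 2y√(1+z²) = 2×1.52×√(1+2.3²) = 7.624 m
R = A/P = 5.314/7.624 = 0.6970 m
Q = (1/n)·A·R^(2/3)·S^(1/2) = (1/0.014) × 5.314 × 0.6970^(2/3) × 0.0093^(1/2) = 28.77 m³/s

28.8 m³/s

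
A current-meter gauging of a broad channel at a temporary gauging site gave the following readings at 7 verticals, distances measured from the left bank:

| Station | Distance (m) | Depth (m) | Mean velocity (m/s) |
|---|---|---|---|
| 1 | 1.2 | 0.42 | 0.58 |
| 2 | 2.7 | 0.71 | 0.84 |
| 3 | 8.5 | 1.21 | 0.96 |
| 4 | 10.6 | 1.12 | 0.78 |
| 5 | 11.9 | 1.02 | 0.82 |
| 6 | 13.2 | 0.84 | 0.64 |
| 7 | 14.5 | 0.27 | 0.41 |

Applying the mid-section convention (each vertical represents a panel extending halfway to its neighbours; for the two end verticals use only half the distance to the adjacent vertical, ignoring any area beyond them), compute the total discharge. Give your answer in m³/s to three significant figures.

w_1 = (2.7 − 1.2)/2 = 0.75 m; q_1 = 0.58 × 0.42 × 0.75 = 0.1827 m³/s
w_2 = (8.5 − 1.2)/2 = 3.65 m; q_2 = 0.84 × 0.71 × 3.65 = 2.177 m³/s
w_3 = (10.6 − 2.7)/2 = 3.95 m; q_3 = 0.96 × 1.21 × 3.95 = 4.588 m³/s
w_4 = (11.9 − 8.5)/2 = 1.7 m; q_4 = 0.78 × 1.12 × 1.7 = 1.485 m³/s
w_5 = (13.2 − 10.6)/2 = 1.3 m; q_5 = 0.82 × 1.02 × 1.3 = 1.087 m³/s
w_6 = (14.5 − 11.9)/2 = 1.3 m; q_6 = 0.64 × 0.84 × 1.3 = 0.6989 m³/s
w_7 = (14.5 − 13.2)/2 = 0.65 m; q_7 = 0.41 × 0.27 × 0.65 = 0.07196 m³/s
Q = Σ qᵢ = 10.29 m³/s

10.3 m³/s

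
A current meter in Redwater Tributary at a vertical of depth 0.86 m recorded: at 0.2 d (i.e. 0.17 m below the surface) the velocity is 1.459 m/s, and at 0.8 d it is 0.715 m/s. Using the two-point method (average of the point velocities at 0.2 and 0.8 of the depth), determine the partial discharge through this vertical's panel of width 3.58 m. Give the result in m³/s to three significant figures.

v̄ = (1.459 + 0.715) / 2 = 1.087 m/s
q = v̄ × d × w = 1.087 × 0.86 × 3.58 = 3.347 m³/s

3.35 m³/s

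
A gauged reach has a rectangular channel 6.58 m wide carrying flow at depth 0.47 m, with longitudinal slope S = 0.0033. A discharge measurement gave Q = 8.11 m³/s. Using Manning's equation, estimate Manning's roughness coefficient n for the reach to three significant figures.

A = b·y = 6.58 × 0.47 = 3.093 m²
P = b + 2y = 6.58 + 2×0.47 = 7.520 m
R = A/P = 3.093/7.520 = 0.4113 m
n = (1/Q)·A·R^(2/3)·S^(1/2) = (1/8.11) × 3.093 × 0.5530 × 0.05745 = 0.01211

0.0121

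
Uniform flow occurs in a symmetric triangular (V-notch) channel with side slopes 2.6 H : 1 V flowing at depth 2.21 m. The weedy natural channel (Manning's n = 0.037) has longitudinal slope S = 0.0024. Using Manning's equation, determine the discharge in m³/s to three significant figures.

17.2 m³/s

A = z·y² = 2.6×2.21² = 12.70 m²
P = 2y√(1+z²) = 2×2.21×√(1+2.6²) = 12.31 m
R = A/P = 12.70/12.31 = 1.031 m
Q = (1/n)·A·R^(2/3)·S^(1/2) = (1/0.037) × 12.70 × 1.031^(2/3) × 0.0024^(1/2) = 17.16 m³/s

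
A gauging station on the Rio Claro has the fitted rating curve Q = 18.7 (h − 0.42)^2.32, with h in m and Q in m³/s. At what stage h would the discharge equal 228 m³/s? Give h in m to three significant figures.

3.36 m

h − h₀ = (Q/C)^(1/b) = (228/18.7)^(1/2.32) = 2.939 m
h = 0.42 + 2.939 = 3.359 m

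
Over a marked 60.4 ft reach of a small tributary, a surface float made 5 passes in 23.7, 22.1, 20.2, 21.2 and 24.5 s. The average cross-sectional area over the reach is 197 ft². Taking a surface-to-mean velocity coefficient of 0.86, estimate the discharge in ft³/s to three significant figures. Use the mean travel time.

458 ft³/s

t̄ = (23.7 + 22.1 + 20.2 + 21.2 + 24.5) / 5 = 22.34 s
v_surface = L / t̄ = 60.4 / 22.34 = 2.704 ft/s
v_mean = 0.86 × 2.704 = 2.325 ft/s
Q = A × v_mean = 197 × 2.325 = 458.1 ft³/s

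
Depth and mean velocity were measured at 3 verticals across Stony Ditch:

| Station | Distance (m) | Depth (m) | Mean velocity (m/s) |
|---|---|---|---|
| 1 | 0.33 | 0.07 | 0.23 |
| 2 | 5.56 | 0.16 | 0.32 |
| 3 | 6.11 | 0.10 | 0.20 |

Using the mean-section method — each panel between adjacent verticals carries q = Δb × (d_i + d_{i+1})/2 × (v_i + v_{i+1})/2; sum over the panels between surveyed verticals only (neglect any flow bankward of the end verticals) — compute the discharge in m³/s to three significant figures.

0.184 m³/s

Panel 1-2: Δb = 5.23 m, d̄ = (0.07+0.16)/2 = 0.115, v̄ = (0.23+0.32)/2 = 0.275 → q = 5.23×0.115×0.275 = 0.1654 m³/s
Panel 2-3: Δb = 0.55 m, d̄ = (0.16+0.10)/2 = 0.13, v̄ = (0.32+0.20)/2 = 0.26 → q = 0.55×0.13×0.26 = 0.01859 m³/s
Q = Σ q = 0.1840 m³/s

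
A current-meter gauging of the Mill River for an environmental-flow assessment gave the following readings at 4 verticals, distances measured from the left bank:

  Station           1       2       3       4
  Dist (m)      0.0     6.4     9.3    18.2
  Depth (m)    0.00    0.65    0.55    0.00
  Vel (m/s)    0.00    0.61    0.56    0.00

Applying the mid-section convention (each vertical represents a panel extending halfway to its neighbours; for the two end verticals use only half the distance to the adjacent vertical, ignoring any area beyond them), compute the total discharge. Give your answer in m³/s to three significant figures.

w_2 = (9.3 − 0.0)/2 = 4.65 m; q_2 = 0.61 × 0.65 × 4.65 = 1.844 m³/s
w_3 = (18.2 − 6.4)/2 = 5.9 m; q_3 = 0.56 × 0.55 × 5.9 = 1.817 m³/s
Stations 1, 4 contribute zero (depth or velocity is 0).
Q = Σ qᵢ = 3.661 m³/s

3.66 m³/s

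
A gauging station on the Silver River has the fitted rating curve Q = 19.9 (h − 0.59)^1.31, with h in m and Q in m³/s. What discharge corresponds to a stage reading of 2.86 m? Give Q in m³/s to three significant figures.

Q = 19.9 × (2.86 − 0.59)^1.31 = 19.9 × 2.27^1.31 = 58.24 m³/s

58.2 m³/s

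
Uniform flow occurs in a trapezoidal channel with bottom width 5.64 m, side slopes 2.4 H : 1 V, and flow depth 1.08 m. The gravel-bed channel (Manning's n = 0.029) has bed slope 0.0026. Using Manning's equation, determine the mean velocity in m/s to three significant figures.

A = (b + z·y)·y = (5.64 + 2.4×1.08)×1.08 = 8.891 m²
P = b + 2y√(1+z²) = 5.64 + 2×1.08×√(1+2.4²) = 11.26 m
R = A/P = 8.891/11.26 = 0.7899 m
Q = (1/n)·A·R^(2/3)·S^(1/2) = (1/0.029) × 8.891 × 0.7899^(2/3) × 0.0026^(1/2) = 13.36 m³/s
V = Q/A = 13.36/8.891 = 1.502 m/s

1.50 m/s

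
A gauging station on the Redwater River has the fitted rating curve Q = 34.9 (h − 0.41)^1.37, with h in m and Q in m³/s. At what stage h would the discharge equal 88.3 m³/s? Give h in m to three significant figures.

h − h₀ = (Q/C)^(1/b) = (88.3/34.9)^(1/1.37) = 1.969 m
h = 0.41 + 1.969 = 2.379 m

2.38 m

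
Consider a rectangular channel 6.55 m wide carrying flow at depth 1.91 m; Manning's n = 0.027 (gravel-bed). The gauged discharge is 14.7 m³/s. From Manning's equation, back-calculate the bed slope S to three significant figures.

A = b·y = 6.55 × 1.91 = 12.51 m²
P = b + 2y = 6.55 + 2×1.91 = 10.37 m
R = A/P = 12.51/10.37 = 1.206 m
S = (Q·n / (1·A·R^(2/3)))² = (14.7×0.027 / (1×12.51×1.133))² = 0.0007837

0.000784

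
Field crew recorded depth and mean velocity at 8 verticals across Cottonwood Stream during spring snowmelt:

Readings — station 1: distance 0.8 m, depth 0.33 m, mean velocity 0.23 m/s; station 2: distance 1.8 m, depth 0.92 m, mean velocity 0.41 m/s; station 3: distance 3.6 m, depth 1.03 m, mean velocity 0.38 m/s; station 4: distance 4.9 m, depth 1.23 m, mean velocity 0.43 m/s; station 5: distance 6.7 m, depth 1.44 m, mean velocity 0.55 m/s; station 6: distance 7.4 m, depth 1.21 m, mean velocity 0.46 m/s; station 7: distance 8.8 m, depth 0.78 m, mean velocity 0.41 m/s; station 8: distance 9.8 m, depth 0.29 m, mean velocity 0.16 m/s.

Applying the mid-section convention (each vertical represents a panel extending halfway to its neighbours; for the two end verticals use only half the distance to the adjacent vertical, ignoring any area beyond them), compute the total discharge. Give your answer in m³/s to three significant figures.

w_1 = (1.8 − 0.8)/2 = 0.5 m; q_1 = 0.23 × 0.33 × 0.5 = 0.03795 m³/s
w_2 = (3.6 − 0.8)/2 = 1.4 m; q_2 = 0.41 × 0.92 × 1.4 = 0.5281 m³/s
w_3 = (4.9 − 1.8)/2 = 1.55 m; q_3 = 0.38 × 1.03 × 1.55 = 0.6067 m³/s
w_4 = (6.7 − 3.6)/2 = 1.55 m; q_4 = 0.43 × 1.23 × 1.55 = 0.8198 m³/s
w_5 = (7.4 − 4.9)/2 = 1.25 m; q_5 = 0.55 × 1.44 × 1.25 = 0.9900 m³/s
w_6 = (8.8 − 6.7)/2 = 1.05 m; q_6 = 0.46 × 1.21 × 1.05 = 0.5844 m³/s
w_7 = (9.8 − 7.4)/2 = 1.2 m; q_7 = 0.41 × 0.78 × 1.2 = 0.3838 m³/s
w_8 = (9.8 − 8.8)/2 = 0.5 m; q_8 = 0.16 × 0.29 × 0.5 = 0.02320 m³/s
Q = Σ qᵢ = 3.974 m³/s

3.97 m³/s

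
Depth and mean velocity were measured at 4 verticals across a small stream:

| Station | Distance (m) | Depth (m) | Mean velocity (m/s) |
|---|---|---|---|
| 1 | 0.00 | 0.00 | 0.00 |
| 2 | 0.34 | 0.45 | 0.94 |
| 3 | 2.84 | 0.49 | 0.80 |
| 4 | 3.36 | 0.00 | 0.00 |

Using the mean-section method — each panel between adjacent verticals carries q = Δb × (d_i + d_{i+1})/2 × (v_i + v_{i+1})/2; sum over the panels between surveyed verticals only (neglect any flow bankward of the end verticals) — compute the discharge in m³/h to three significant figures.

Panel 1-2: Δb = 0.34 m, d̄ = (0.00+0.45)/2 = 0.225, v̄ = (0.00+0.94)/2 = 0.47 → q = 0.34×0.225×0.47 = 0.03596 m³/s
Panel 2-3: Δb = 2.5 m, d̄ = (0.45+0.49)/2 = 0.47, v̄ = (0.94+0.80)/2 = 0.87 → q = 2.5×0.47×0.87 = 1.022 m³/s
Panel 3-4: Δb = 0.52 m, d̄ = (0.49+0.00)/2 = 0.245, v̄ = (0.80+0.00)/2 = 0.4 → q = 0.52×0.245×0.4 = 0.05096 m³/s
Q = Σ q = 1.109 m³/s
= 1.109 × 3600 = 3993 m³/h

3990 m³/h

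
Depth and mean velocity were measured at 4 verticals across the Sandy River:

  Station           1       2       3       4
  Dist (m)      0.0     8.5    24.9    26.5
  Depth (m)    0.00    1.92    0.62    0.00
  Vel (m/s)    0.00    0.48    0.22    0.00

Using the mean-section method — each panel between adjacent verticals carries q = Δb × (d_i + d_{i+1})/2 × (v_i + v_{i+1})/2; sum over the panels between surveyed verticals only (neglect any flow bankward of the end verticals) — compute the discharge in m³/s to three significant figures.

Panel 1-2: Δb = 8.5 m, d̄ = (0.00+1.92)/2 = 0.96, v̄ = (0.00+0.48)/2 = 0.24 → q = 8.5×0.96×0.24 = 1.958 m³/s
Panel 2-3: Δb = 16.4 m, d̄ = (1.92+0.62)/2 = 1.27, v̄ = (0.48+0.22)/2 = 0.35 → q = 16.4×1.27×0.35 = 7.290 m³/s
Panel 3-4: Δb = 1.6 m, d̄ = (0.62+0.00)/2 = 0.31, v̄ = (0.22+0.00)/2 = 0.11 → q = 1.6×0.31×0.11 = 0.05456 m³/s
Q = Σ q = 9.303 m³/s

9.30 m³/s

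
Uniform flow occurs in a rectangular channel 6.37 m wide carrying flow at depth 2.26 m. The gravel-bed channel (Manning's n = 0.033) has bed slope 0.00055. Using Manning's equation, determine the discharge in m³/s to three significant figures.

12.3 m³/s

A = b·y = 6.37 × 2.26 = 14.40 m²
P = b + 2y = 6.37 + 2×2.26 = 10.89 m
R = A/P = 14.40/10.89 = 1.322 m
Q = (1/n)·A·R^(2/3)·S^(1/2) = (1/0.033) × 14.40 × 1.322^(2/3) × 0.00055^(1/2) = 12.32 m³/s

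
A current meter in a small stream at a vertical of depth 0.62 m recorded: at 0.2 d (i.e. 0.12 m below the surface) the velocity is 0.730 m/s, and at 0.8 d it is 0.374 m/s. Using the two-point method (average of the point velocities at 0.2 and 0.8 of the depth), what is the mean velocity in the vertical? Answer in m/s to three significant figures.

v̄ = (0.730 + 0.374) / 2 = 0.5520 m/s

0.552 m/s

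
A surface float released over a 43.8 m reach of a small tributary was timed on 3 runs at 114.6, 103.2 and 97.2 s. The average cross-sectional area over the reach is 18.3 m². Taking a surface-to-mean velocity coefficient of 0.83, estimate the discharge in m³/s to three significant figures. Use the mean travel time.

6.34 m³/s

t̄ = (114.6 + 103.2 + 97.2) / 3 = 105 s
v_surface = L / t̄ = 43.8 / 105 = 0.4171 m/s
v_mean = 0.83 × 0.4171 = 0.3462 m/s
Q = A × v_mean = 18.3 × 0.3462 = 6.336 m³/s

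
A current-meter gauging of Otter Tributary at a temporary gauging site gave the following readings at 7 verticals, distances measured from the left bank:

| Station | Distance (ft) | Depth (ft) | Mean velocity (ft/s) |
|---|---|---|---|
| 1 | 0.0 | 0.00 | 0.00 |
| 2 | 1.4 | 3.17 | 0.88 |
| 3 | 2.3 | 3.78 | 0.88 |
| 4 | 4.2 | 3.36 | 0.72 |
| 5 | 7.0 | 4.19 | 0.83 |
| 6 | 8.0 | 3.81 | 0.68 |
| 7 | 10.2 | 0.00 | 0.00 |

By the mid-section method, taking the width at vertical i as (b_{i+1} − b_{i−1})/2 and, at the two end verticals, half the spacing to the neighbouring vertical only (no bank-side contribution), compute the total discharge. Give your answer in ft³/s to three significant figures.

w_2 = (2.3 − 0.0)/2 = 1.15 ft; q_2 = 0.88 × 3.17 × 1.15 = 3.208 ft³/s
w_3 = (4.2 − 1.4)/2 = 1.4 ft; q_3 = 0.88 × 3.78 × 1.4 = 4.657 ft³/s
w_4 = (7.0 − 2.3)/2 = 2.35 ft; q_4 = 0.72 × 3.36 × 2.35 = 5.685 ft³/s
w_5 = (8.0 − 4.2)/2 = 1.9 ft; q_5 = 0.83 × 4.19 × 1.9 = 6.608 ft³/s
w_6 = (10.2 − 7.0)/2 = 1.6 ft; q_6 = 0.68 × 3.81 × 1.6 = 4.145 ft³/s
Stations 1, 7 contribute zero (depth or velocity is 0).
Q = Σ qᵢ = 24.30 ft³/s

24.3 ft³/s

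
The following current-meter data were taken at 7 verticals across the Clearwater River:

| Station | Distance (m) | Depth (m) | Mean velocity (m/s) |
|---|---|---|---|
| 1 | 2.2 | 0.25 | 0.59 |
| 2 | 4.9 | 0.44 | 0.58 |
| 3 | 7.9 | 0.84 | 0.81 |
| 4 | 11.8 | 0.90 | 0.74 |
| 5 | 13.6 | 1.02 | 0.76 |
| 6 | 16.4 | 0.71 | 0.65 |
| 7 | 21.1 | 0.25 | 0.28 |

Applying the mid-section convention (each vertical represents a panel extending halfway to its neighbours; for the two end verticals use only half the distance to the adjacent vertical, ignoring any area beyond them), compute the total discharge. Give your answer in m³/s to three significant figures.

8.85 m³/s

w_1 = (4.9 − 2.2)/2 = 1.35 m; q_1 = 0.59 × 0.25 × 1.35 = 0.1991 m³/s
w_2 = (7.9 − 2.2)/2 = 2.85 m; q_2 = 0.58 × 0.44 × 2.85 = 0.7273 m³/s
w_3 = (11.8 − 4.9)/2 = 3.45 m; q_3 = 0.81 × 0.84 × 3.45 = 2.347 m³/s
w_4 = (13.6 − 7.9)/2 = 2.85 m; q_4 = 0.74 × 0.90 × 2.85 = 1.898 m³/s
w_5 = (16.4 − 11.8)/2 = 2.3 m; q_5 = 0.76 × 1.02 × 2.3 = 1.783 m³/s
w_6 = (21.1 − 13.6)/2 = 3.75 m; q_6 = 0.65 × 0.71 × 3.75 = 1.731 m³/s
w_7 = (21.1 − 16.4)/2 = 2.35 m; q_7 = 0.28 × 0.25 × 2.35 = 0.1645 m³/s
Q = Σ qᵢ = 8.850 m³/s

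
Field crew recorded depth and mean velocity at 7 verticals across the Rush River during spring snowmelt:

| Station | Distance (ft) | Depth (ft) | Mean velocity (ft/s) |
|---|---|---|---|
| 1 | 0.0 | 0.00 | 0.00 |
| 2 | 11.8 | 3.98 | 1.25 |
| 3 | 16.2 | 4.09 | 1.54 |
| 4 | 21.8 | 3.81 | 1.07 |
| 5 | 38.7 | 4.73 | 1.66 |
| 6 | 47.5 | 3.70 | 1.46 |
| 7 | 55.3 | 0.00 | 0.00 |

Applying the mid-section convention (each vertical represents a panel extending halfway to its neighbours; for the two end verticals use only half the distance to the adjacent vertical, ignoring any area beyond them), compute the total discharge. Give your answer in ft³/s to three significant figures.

263 ft³/s

w_2 = (16.2 − 0.0)/2 = 8.1 ft; q_2 = 1.25 × 3.98 × 8.1 = 40.30 ft³/s
w_3 = (21.8 − 11.8)/2 = 5 ft; q_3 = 1.54 × 4.09 × 5 = 31.49 ft³/s
w_4 = (38.7 − 16.2)/2 = 11.25 ft; q_4 = 1.07 × 3.81 × 11.25 = 45.86 ft³/s
w_5 = (47.5 − 21.8)/2 = 12.85 ft; q_5 = 1.66 × 4.73 × 12.85 = 100.9 ft³/s
w_6 = (55.3 − 38.7)/2 = 8.3 ft; q_6 = 1.46 × 3.70 × 8.3 = 44.84 ft³/s
Stations 1, 7 contribute zero (depth or velocity is 0).
Q = Σ qᵢ = 263.4 ft³/s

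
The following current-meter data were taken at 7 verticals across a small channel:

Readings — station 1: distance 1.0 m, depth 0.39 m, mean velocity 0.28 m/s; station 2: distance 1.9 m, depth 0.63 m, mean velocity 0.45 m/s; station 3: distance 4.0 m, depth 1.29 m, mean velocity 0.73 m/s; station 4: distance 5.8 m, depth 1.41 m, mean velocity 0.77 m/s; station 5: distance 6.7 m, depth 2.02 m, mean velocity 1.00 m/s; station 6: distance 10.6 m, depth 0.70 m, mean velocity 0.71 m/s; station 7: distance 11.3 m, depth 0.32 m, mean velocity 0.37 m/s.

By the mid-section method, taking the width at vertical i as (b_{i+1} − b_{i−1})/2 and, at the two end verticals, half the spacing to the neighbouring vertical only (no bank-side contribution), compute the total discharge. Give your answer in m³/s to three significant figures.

w_1 = (1.9 − 1.0)/2 = 0.45 m; q_1 = 0.28 × 0.39 × 0.45 = 0.04914 m³/s
w_2 = (4.0 − 1.0)/2 = 1.5 m; q_2 = 0.45 × 0.63 × 1.5 = 0.4253 m³/s
w_3 = (5.8 − 1.9)/2 = 1.95 m; q_3 = 0.73 × 1.29 × 1.95 = 1.836 m³/s
w_4 = (6.7 − 4.0)/2 = 1.35 m; q_4 = 0.77 × 1.41 × 1.35 = 1.466 m³/s
w_5 = (10.6 − 5.8)/2 = 2.4 m; q_5 = 1.00 × 2.02 × 2.4 = 4.848 m³/s
w_6 = (11.3 − 6.7)/2 = 2.3 m; q_6 = 0.71 × 0.70 × 2.3 = 1.143 m³/s
w_7 = (11.3 − 10.6)/2 = 0.35 m; q_7 = 0.37 × 0.32 × 0.35 = 0.04144 m³/s
Q = Σ qᵢ = 9.809 m³/s

9.81 m³/s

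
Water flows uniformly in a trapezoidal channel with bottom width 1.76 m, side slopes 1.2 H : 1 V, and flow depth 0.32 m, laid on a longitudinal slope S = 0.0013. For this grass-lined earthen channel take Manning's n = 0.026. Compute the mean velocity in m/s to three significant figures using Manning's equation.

A = (b + z·y)·y = (1.76 + 1.2×0.32)×0.32 = 0.6861 m²
P = b + 2y√(1+z²) = 1.76 + 2×0.32×√(1+1.2²) = 2.760 m
R = A/P = 0.6861/2.760 = 0.2486 m
Q = (1/n)·A·R^(2/3)·S^(1/2) = (1/0.026) × 0.6861 × 0.2486^(2/3) × 0.0013^(1/2) = 0.3762 m³/s
V = Q/A = 0.3762/0.6861 = 0.5483 m/s

0.548 m/s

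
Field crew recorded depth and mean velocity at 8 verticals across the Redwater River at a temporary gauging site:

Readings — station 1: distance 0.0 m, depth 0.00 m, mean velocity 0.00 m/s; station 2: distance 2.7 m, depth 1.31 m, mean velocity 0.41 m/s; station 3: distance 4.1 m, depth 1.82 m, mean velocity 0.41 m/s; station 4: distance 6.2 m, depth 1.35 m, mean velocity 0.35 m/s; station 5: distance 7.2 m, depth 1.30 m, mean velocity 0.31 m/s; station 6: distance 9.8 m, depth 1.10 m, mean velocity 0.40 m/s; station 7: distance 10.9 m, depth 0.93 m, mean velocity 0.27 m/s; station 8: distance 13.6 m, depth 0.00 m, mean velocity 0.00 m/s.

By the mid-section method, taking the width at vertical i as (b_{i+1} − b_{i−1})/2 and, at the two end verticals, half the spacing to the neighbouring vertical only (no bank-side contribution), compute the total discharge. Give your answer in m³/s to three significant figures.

5.16 m³/s

w_2 = (4.1 − 0.0)/2 = 2.05 m; q_2 = 0.41 × 1.31 × 2.05 = 1.101 m³/s
w_3 = (6.2 − 2.7)/2 = 1.75 m; q_3 = 0.41 × 1.82 × 1.75 = 1.306 m³/s
w_4 = (7.2 − 4.1)/2 = 1.55 m; q_4 = 0.35 × 1.35 × 1.55 = 0.7324 m³/s
w_5 = (9.8 − 6.2)/2 = 1.8 m; q_5 = 0.31 × 1.30 × 1.8 = 0.7254 m³/s
w_6 = (10.9 − 7.2)/2 = 1.85 m; q_6 = 0.40 × 1.10 × 1.85 = 0.8140 m³/s
w_7 = (13.6 − 9.8)/2 = 1.9 m; q_7 = 0.27 × 0.93 × 1.9 = 0.4771 m³/s
Stations 1, 8 contribute zero (depth or velocity is 0).
Q = Σ qᵢ = 5.156 m³/s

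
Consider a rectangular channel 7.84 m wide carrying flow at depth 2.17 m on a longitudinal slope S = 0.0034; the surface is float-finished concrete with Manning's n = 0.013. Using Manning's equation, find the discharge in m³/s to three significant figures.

95.4 m³/s

A = b·y = 7.84 × 2.17 = 17.01 m²
P = b + 2y = 7.84 + 2×2.17 = 12.18 m
R = A/P = 17.01/12.18 = 1.397 m
Q = (1/n)·A·R^(2/3)·S^(1/2) = (1/0.013) × 17.01 × 1.397^(2/3) × 0.0034^(1/2) = 95.35 m³/s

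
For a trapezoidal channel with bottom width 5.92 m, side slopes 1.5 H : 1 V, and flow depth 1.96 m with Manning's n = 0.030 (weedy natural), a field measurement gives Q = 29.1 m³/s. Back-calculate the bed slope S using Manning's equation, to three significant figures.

A = (b + z·y)·y = (5.92 + 1.5×1.96)×1.96 = 17.37 m²
P = b + 2y√(1+z²) = 5.92 + 2×1.96×√(1+1.5²) = 12.99 m
R = A/P = 17.37/12.99 = 1.337 m
S = (Q·n / (1·A·R^(2/3)))² = (29.1×0.030 / (1×17.37×1.214))² = 0.001716

0.00172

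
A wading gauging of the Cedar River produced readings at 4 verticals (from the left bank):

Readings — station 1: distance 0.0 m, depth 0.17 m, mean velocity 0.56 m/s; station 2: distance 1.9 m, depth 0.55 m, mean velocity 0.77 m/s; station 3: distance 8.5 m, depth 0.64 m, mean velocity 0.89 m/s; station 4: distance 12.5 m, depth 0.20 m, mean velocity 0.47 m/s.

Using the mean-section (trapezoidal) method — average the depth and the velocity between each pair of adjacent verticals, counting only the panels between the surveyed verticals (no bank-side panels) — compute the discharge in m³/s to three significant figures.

4.86 m³/s

Panel 1-2: Δb = 1.9 m, d̄ = (0.17+0.55)/2 = 0.36, v̄ = (0.56+0.77)/2 = 0.665 → q = 1.9×0.36×0.665 = 0.4549 m³/s
Panel 2-3: Δb = 6.6 m, d̄ = (0.55+0.64)/2 = 0.595, v̄ = (0.77+0.89)/2 = 0.83 → q = 6.6×0.595×0.83 = 3.259 m³/s
Panel 3-4: Δb = 4 m, d̄ = (0.64+0.20)/2 = 0.42, v̄ = (0.89+0.47)/2 = 0.68 → q = 4×0.42×0.68 = 1.142 m³/s
Q = Σ q = 4.857 m³/s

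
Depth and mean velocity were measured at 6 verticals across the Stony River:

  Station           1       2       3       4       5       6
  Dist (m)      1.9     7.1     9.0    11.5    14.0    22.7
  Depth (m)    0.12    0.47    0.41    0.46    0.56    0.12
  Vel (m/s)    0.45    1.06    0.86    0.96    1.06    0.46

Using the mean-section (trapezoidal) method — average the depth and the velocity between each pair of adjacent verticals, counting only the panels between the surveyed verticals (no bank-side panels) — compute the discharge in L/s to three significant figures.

Panel 1-2: Δb = 5.2 m, d̄ = (0.12+0.47)/2 = 0.295, v̄ = (0.45+1.06)/2 = 0.755 → q = 5.2×0.295×0.755 = 1.158 m³/s
Panel 2-3: Δb = 1.9 m, d̄ = (0.47+0.41)/2 = 0.44, v̄ = (1.06+0.86)/2 = 0.96 → q = 1.9×0.44×0.96 = 0.8026 m³/s
Panel 3-4: Δb = 2.5 m, d̄ = (0.41+0.46)/2 = 0.435, v̄ = (0.86+0.96)/2 = 0.91 → q = 2.5×0.435×0.91 = 0.9896 m³/s
Panel 4-5: Δb = 2.5 m, d̄ = (0.46+0.56)/2 = 0.51, v̄ = (0.96+1.06)/2 = 1.01 → q = 2.5×0.51×1.01 = 1.288 m³/s
Panel 5-6: Δb = 8.7 m, d̄ = (0.56+0.12)/2 = 0.34, v̄ = (1.06+0.46)/2 = 0.76 → q = 8.7×0.34×0.76 = 2.248 m³/s
Q = Σ q = 6.486 m³/s
= 6.486 × 1000 = 6486 L/s

6490 L/s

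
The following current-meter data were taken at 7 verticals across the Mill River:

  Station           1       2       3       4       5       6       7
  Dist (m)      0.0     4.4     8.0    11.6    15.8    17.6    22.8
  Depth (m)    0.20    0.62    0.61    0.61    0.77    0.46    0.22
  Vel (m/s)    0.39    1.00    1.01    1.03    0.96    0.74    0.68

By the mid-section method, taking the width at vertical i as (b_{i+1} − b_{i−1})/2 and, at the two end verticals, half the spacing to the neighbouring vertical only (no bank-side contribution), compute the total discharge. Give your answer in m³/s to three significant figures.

11.1 m³/s

w_1 = (4.4 − 0.0)/2 = 2.2 m; q_1 = 0.39 × 0.20 × 2.2 = 0.1716 m³/s
w_2 = (8.0 − 0.0)/2 = 4 m; q_2 = 1.00 × 0.62 × 4 = 2.480 m³/s
w_3 = (11.6 − 4.4)/2 = 3.6 m; q_3 = 1.01 × 0.61 × 3.6 = 2.218 m³/s
w_4 = (15.8 − 8.0)/2 = 3.9 m; q_4 = 1.03 × 0.61 × 3.9 = 2.450 m³/s
w_5 = (17.6 − 11.6)/2 = 3 m; q_5 = 0.96 × 0.77 × 3 = 2.218 m³/s
w_6 = (22.8 − 15.8)/2 = 3.5 m; q_6 = 0.74 × 0.46 × 3.5 = 1.191 m³/s
w_7 = (22.8 − 17.6)/2 = 2.6 m; q_7 = 0.68 × 0.22 × 2.6 = 0.3890 m³/s
Q = Σ qᵢ = 11.12 m³/s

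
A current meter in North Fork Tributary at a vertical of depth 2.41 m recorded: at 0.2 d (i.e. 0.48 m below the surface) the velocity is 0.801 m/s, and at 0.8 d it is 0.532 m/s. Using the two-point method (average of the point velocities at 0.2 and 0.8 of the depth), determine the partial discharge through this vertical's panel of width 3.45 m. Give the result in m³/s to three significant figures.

5.54 m³/s

v̄ = (0.801 + 0.532) / 2 = 0.6665 m/s
q = v̄ × d × w = 0.6665 × 2.41 × 3.45 = 5.542 m³/s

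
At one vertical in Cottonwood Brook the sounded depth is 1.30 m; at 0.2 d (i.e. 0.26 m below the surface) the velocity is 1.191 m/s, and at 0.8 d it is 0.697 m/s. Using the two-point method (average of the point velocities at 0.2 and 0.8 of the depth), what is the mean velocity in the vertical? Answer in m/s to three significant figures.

v̄ = (1.191 + 0.697) / 2 = 0.9440 m/s

0.944 m/s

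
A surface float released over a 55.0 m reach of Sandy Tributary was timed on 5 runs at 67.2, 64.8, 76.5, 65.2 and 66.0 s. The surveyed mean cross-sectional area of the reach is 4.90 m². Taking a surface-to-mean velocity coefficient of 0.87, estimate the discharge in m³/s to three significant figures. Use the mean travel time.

3.45 m³/s

t̄ = (67.2 + 64.8 + 76.5 + 65.2 + 66.0) / 5 = 67.94 s
v_surface = L / t̄ = 55.0 / 67.94 = 0.8095 m/s
v_mean = 0.87 × 0.8095 = 0.7043 m/s
Q = A × v_mean = 4.90 × 0.7043 = 3.451 m³/s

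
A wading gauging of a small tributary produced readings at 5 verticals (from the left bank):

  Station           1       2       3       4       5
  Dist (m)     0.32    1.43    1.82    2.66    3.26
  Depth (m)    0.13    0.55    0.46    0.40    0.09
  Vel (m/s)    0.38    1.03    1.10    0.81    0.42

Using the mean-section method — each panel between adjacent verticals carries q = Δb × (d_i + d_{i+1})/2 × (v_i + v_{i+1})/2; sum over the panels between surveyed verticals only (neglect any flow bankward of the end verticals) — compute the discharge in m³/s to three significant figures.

0.911 m³/s

Panel 1-2: Δb = 1.11 m, d̄ = (0.13+0.55)/2 = 0.34, v̄ = (0.38+1.03)/2 = 0.705 → q = 1.11×0.34×0.705 = 0.2661 m³/s
Panel 2-3: Δb = 0.39 m, d̄ = (0.55+0.46)/2 = 0.505, v̄ = (1.03+1.10)/2 = 1.065 → q = 0.39×0.505×1.065 = 0.2098 m³/s
Panel 3-4: Δb = 0.84 m, d̄ = (0.46+0.40)/2 = 0.43, v̄ = (1.10+0.81)/2 = 0.955 → q = 0.84×0.43×0.955 = 0.3449 m³/s
Panel 4-5: Δb = 0.6 m, d̄ = (0.40+0.09)/2 = 0.245, v̄ = (0.81+0.42)/2 = 0.615 → q = 0.6×0.245×0.615 = 0.09041 m³/s
Q = Σ q = 0.9112 m³/s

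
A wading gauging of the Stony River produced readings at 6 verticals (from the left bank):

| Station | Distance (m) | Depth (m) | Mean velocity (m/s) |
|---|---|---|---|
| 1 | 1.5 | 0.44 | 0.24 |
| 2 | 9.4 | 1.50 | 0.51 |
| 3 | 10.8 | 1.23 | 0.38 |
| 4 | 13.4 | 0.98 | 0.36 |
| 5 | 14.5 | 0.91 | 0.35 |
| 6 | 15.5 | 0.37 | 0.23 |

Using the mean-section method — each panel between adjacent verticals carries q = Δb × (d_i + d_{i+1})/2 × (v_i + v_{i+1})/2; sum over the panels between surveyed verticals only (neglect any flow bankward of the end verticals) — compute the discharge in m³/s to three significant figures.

5.34 m³/s

Panel 1-2: Δb = 7.9 m, d̄ = (0.44+1.50)/2 = 0.97, v̄ = (0.24+0.51)/2 = 0.375 → q = 7.9×0.97×0.375 = 2.874 m³/s
Panel 2-3: Δb = 1.4 m, d̄ = (1.50+1.23)/2 = 1.365, v̄ = (0.51+0.38)/2 = 0.445 → q = 1.4×1.365×0.445 = 0.8504 m³/s
Panel 3-4: Δb = 2.6 m, d̄ = (1.23+0.98)/2 = 1.105, v̄ = (0.38+0.36)/2 = 0.37 → q = 2.6×1.105×0.37 = 1.063 m³/s
Panel 4-5: Δb = 1.1 m, d̄ = (0.98+0.91)/2 = 0.945, v̄ = (0.36+0.35)/2 = 0.355 → q = 1.1×0.945×0.355 = 0.3690 m³/s
Panel 5-6: Δb = 1 m, d̄ = (0.91+0.37)/2 = 0.64, v̄ = (0.35+0.23)/2 = 0.29 → q = 1×0.64×0.29 = 0.1856 m³/s
Q = Σ q = 5.342 m³/s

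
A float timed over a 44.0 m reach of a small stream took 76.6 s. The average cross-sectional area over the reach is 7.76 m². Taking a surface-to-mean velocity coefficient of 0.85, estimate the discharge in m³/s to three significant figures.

3.79 m³/s

v_surface = L / t̄ = 44.0 / 76.6 = 0.5744 m/s
v_mean = 0.85 × 0.5744 = 0.4883 m/s
Q = A × v_mean = 7.76 × 0.4883 = 3.789 m³/s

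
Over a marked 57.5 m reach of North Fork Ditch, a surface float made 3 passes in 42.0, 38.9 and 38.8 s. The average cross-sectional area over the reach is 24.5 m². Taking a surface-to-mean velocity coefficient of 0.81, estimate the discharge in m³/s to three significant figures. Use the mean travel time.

t̄ = (42.0 + 38.9 + 38.8) / 3 = 39.9 s
v_surface = L / t̄ = 57.5 / 39.9 = 1.441 m/s
v_mean = 0.81 × 1.441 = 1.167 m/s
Q = A × v_mean = 24.5 × 1.167 = 28.60 m³/s

28.6 m³/s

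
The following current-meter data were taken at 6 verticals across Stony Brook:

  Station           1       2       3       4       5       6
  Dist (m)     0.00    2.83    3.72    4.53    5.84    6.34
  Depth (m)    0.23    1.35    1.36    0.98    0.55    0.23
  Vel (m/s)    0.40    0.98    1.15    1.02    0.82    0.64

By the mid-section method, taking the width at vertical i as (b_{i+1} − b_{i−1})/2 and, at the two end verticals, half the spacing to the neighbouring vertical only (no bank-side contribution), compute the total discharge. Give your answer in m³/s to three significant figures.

w_1 = (2.83 − 0.00)/2 = 1.415 m; q_1 = 0.40 × 0.23 × 1.415 = 0.1302 m³/s
w_2 = (3.72 − 0.00)/2 = 1.86 m; q_2 = 0.98 × 1.35 × 1.86 = 2.461 m³/s
w_3 = (4.53 − 2.83)/2 = 0.85 m; q_3 = 1.15 × 1.36 × 0.85 = 1.329 m³/s
w_4 = (5.84 − 3.72)/2 = 1.06 m; q_4 = 1.02 × 0.98 × 1.06 = 1.060 m³/s
w_5 = (6.34 − 4.53)/2 = 0.905 m; q_5 = 0.82 × 0.55 × 0.905 = 0.4082 m³/s
w_6 = (6.34 − 5.84)/2 = 0.25 m; q_6 = 0.64 × 0.23 × 0.25 = 0.03680 m³/s
Q = Σ qᵢ = 5.425 m³/s

5.42 m³/s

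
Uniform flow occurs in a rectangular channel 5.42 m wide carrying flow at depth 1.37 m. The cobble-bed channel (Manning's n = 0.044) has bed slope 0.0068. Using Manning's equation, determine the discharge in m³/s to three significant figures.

A = b·y = 5.42 × 1.37 = 7.425 m²
P = b + 2y = 5.42 + 2×1.37 = 8.160 m
R = A/P = 7.425/8.160 = 0.9100 m
Q = (1/n)·A·R^(2/3)·S^(1/2) = (1/0.044) × 7.425 × 0.9100^(2/3) × 0.0068^(1/2) = 13.07 m³/s

13.1 m³/s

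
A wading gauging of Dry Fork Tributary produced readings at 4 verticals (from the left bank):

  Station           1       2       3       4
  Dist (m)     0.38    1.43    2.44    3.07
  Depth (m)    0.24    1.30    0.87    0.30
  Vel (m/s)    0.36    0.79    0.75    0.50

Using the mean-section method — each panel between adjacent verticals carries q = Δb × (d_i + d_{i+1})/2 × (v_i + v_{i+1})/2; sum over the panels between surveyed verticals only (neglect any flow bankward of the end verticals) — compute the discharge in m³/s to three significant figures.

1.54 m³/s

Panel 1-2: Δb = 1.05 m, d̄ = (0.24+1.30)/2 = 0.77, v̄ = (0.36+0.79)/2 = 0.575 → q = 1.05×0.77×0.575 = 0.4649 m³/s
Panel 2-3: Δb = 1.01 m, d̄ = (1.30+0.87)/2 = 1.085, v̄ = (0.79+0.75)/2 = 0.77 → q = 1.01×1.085×0.77 = 0.8438 m³/s
Panel 3-4: Δb = 0.63 m, d̄ = (0.87+0.30)/2 = 0.585, v̄ = (0.75+0.50)/2 = 0.625 → q = 0.63×0.585×0.625 = 0.2303 m³/s
Q = Σ q = 1.539 m³/s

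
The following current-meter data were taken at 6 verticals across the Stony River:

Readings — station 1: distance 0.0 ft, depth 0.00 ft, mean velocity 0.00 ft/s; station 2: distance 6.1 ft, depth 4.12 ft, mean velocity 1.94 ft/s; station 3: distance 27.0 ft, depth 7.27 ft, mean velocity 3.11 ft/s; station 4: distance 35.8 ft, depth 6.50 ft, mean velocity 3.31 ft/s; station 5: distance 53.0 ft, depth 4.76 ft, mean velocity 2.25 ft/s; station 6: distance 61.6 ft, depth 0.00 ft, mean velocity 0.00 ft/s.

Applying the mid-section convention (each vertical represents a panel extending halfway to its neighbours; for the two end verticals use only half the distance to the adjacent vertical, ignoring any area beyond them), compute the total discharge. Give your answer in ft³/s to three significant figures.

862 ft³/s

w_2 = (27.0 − 0.0)/2 = 13.5 ft; q_2 = 1.94 × 4.12 × 13.5 = 107.9 ft³/s
w_3 = (35.8 − 6.1)/2 = 14.85 ft; q_3 = 3.11 × 7.27 × 14.85 = 335.8 ft³/s
w_4 = (53.0 − 27.0)/2 = 13 ft; q_4 = 3.31 × 6.50 × 13 = 279.7 ft³/s
w_5 = (61.6 − 35.8)/2 = 12.9 ft; q_5 = 2.25 × 4.76 × 12.9 = 138.2 ft³/s
Stations 1, 6 contribute zero (depth or velocity is 0).
Q = Σ qᵢ = 861.5 ft³/s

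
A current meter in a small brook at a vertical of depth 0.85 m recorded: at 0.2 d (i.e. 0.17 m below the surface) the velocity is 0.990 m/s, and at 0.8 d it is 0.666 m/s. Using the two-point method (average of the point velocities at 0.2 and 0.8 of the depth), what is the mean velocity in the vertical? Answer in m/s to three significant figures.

v̄ = (0.990 + 0.666) / 2 = 0.8280 m/s

0.828 m/s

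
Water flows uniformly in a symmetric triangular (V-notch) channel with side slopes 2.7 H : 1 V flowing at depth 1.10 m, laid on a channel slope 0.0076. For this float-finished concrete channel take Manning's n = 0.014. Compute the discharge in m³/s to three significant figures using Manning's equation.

13.1 m³/s

A = z·y² = 2.7×1.10² = 3.267 m²
P = 2y√(1+z²) = 2×1.10×√(1+2.7²) = 6.334 m
R = A/P = 3.267/6.334 = 0.5158 m
Q = (1/n)·A·R^(2/3)·S^(1/2) = (1/0.014) × 3.267 × 0.5158^(2/3) × 0.0076^(1/2) = 13.08 m³/s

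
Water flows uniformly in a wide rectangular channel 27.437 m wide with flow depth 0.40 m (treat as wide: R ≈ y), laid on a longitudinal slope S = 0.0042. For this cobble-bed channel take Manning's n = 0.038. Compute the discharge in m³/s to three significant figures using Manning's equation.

A = b·y = 27.437 × 0.40 = 10.97 m²
Wide channel: R ≈ y = 0.40 m
Q = (1/n)·A·R^(2/3)·S^(1/2) = (1/0.038) × 10.97 × 0.4000^(2/3) × 0.0042^(1/2) = 10.16 m³/s

10.2 m³/s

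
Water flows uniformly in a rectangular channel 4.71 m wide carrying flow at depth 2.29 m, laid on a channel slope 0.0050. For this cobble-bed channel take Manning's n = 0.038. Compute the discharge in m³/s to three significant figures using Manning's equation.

A = b·y = 4.71 × 2.29 = 10.79 m²
P = b + 2y = 4.71 + 2×2.29 = 9.290 m
R = A/P = 10.79/9.290 = 1.161 m
Q = (1/n)·A·R^(2/3)·S^(1/2) = (1/0.038) × 10.79 × 1.161^(2/3) × 0.0050^(1/2) = 22.17 m³/s

22.2 m³/s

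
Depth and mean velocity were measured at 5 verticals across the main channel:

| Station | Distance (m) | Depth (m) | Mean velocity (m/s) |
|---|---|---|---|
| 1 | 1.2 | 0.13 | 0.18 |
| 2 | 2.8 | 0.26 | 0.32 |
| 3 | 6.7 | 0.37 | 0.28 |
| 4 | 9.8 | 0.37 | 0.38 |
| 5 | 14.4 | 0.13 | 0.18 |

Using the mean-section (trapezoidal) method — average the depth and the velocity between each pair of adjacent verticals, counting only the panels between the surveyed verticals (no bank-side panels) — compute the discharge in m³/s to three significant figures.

1.15 m³/s

Panel 1-2: Δb = 1.6 m, d̄ = (0.13+0.26)/2 = 0.195, v̄ = (0.18+0.32)/2 = 0.25 → q = 1.6×0.195×0.25 = 0.07800 m³/s
Panel 2-3: Δb = 3.9 m, d̄ = (0.26+0.37)/2 = 0.315, v̄ = (0.32+0.28)/2 = 0.3 → q = 3.9×0.315×0.3 = 0.3686 m³/s
Panel 3-4: Δb = 3.1 m, d̄ = (0.37+0.37)/2 = 0.37, v̄ = (0.28+0.38)/2 = 0.33 → q = 3.1×0.37×0.33 = 0.3785 m³/s
Panel 4-5: Δb = 4.6 m, d̄ = (0.37+0.13)/2 = 0.25, v̄ = (0.38+0.18)/2 = 0.28 → q = 4.6×0.25×0.28 = 0.3220 m³/s
Q = Σ q = 1.147 m³/s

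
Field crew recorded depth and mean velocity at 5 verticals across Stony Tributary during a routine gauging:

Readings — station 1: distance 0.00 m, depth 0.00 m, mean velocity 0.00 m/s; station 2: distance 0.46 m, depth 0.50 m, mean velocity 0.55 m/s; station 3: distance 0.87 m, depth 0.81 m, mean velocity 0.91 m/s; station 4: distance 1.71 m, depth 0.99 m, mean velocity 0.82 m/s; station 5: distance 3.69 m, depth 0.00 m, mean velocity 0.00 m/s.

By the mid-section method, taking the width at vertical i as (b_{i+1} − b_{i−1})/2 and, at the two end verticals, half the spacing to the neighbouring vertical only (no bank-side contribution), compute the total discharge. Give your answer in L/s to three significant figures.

w_2 = (0.87 − 0.00)/2 = 0.435 m; q_2 = 0.55 × 0.50 × 0.435 = 0.1196 m³/s
w_3 = (1.71 − 0.46)/2 = 0.625 m; q_3 = 0.91 × 0.81 × 0.625 = 0.4607 m³/s
w_4 = (3.69 − 0.87)/2 = 1.41 m; q_4 = 0.82 × 0.99 × 1.41 = 1.145 m³/s
Stations 1, 5 contribute zero (depth or velocity is 0).
Q = Σ qᵢ = 1.725 m³/s
= 1.725 × 1000 = 1725 L/s

1720 L/s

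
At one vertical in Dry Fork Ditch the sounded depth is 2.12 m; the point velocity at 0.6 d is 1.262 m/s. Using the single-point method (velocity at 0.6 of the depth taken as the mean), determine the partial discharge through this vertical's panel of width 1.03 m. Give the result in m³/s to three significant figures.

v̄ = v₀.₆ = 1.262 m/s
q = v̄ × d × w = 1.262 × 2.12 × 1.03 = 2.756 m³/s

2.76 m³/s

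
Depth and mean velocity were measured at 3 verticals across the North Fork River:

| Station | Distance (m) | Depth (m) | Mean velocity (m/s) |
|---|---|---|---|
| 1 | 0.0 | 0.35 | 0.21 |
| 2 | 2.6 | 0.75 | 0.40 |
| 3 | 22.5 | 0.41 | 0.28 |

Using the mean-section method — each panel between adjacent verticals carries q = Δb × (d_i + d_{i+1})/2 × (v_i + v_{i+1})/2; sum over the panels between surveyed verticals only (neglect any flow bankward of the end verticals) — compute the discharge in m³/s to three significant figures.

Panel 1-2: Δb = 2.6 m, d̄ = (0.35+0.75)/2 = 0.55, v̄ = (0.21+0.40)/2 = 0.305 → q = 2.6×0.55×0.305 = 0.4362 m³/s
Panel 2-3: Δb = 19.9 m, d̄ = (0.75+0.41)/2 = 0.58, v̄ = (0.40+0.28)/2 = 0.34 → q = 19.9×0.58×0.34 = 3.924 m³/s
Q = Σ q = 4.360 m³/s

4.36 m³/s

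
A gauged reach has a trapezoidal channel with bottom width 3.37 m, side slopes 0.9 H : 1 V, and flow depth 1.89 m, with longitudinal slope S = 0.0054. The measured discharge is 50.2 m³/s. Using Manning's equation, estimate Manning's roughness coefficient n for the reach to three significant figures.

A = (b + z·y)·y = (3.37 + 0.9×1.89)×1.89 = 9.584 m²
P = b + 2y√(1+z²) = 3.37 + 2×1.89×√(1+0.9²) = 8.455 m
R = A/P = 9.584/8.455 = 1.133 m
n = (1/Q)·A·R^(2/3)·S^(1/2) = (1/50.2) × 9.584 × 1.087 × 0.07348 = 0.01525

0.0153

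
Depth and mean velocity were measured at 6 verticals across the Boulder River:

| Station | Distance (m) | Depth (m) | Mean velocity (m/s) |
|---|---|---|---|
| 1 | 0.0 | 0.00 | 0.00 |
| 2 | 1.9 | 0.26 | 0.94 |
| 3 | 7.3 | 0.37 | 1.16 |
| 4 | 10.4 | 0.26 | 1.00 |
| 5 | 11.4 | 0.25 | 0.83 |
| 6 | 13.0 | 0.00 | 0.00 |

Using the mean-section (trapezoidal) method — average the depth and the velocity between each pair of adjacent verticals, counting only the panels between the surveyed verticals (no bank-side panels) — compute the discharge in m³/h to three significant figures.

Panel 1-2: Δb = 1.9 m, d̄ = (0.00+0.26)/2 = 0.13, v̄ = (0.00+0.94)/2 = 0.47 → q = 1.9×0.13×0.47 = 0.1161 m³/s
Panel 2-3: Δb = 5.4 m, d̄ = (0.26+0.37)/2 = 0.315, v̄ = (0.94+1.16)/2 = 1.05 → q = 5.4×0.315×1.05 = 1.786 m³/s
Panel 3-4: Δb = 3.1 m, d̄ = (0.37+0.26)/2 = 0.315, v̄ = (1.16+1.00)/2 = 1.08 → q = 3.1×0.315×1.08 = 1.055 m³/s
Panel 4-5: Δb = 1 m, d̄ = (0.26+0.25)/2 = 0.255, v̄ = (1.00+0.83)/2 = 0.915 → q = 1×0.255×0.915 = 0.2333 m³/s
Panel 5-6: Δb = 1.6 m, d̄ = (0.25+0.00)/2 = 0.125, v̄ = (0.83+0.00)/2 = 0.415 → q = 1.6×0.125×0.415 = 0.08300 m³/s
Q = Σ q = 3.273 m³/s
= 3.273 × 3600 = 11780 m³/h

11800 m³/h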